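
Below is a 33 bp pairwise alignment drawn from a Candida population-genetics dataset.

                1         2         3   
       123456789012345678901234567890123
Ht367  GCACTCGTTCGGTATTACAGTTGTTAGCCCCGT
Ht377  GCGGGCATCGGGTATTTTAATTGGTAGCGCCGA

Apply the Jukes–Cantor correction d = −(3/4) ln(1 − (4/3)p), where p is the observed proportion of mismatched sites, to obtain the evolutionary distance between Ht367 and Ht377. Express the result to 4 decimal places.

0.4975

Differing sites — 3:A/G; 4:C/G; 5:T/G; 7:G/A; 9:T/C; 10:C/G; 17:A/T; 18:C/T; 20:G/A; 24:T/G; 29:C/G; 33:T/A.
p = 12/33 = 0.363636.
d = −0.75 · ln(1 − (4/3)·0.363636) = −0.75 · ln(0.515152) = −0.75 · (-0.663293) = 0.4975.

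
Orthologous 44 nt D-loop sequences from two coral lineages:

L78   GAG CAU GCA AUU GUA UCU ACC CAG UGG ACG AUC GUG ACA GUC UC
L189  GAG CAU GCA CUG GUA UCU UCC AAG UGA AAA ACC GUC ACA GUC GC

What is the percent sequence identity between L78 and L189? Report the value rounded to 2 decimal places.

Mismatches occur at site 10 (A→C), site 12 (U→G), site 19 (A→U), site 22 (C→A), site 27 (G→A), site 29 (C→A), site 30 (G→A), site 32 (U→C), site 36 (G→C), site 43 (U→G).
34 of the 44 sites match, so the percent identity is 34/44 × 100 = 77.27%.

77.27%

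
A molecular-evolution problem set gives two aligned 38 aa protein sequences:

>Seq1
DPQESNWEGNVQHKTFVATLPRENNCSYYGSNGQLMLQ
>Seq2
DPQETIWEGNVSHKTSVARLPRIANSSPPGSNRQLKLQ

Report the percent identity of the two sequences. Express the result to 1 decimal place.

68.4%

The sequences differ at positions 5 (S/T), 6 (N/I), 12 (Q/S), 16 (F/S), 19 (T/R), 23 (E/I), 24 (N/A), 26 (C/S), 28 (Y/P), 29 (Y/P), 33 (G/R), 36 (M/K).
26 of the 38 sites match, so the percent identity is 26/38 × 100 = 68.4%.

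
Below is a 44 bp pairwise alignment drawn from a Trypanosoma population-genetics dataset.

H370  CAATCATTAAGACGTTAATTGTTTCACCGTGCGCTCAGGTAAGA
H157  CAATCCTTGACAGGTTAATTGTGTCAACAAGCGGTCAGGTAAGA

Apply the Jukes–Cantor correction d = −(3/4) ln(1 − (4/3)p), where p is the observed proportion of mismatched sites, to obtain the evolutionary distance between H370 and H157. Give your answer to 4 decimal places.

0.2388

Differing sites — 6:A/C; 9:A/G; 11:G/C; 13:C/G; 23:T/G; 27:C/A; 29:G/A; 30:T/A; 34:C/G.
p = 9/44 = 0.204545.
d = −0.75 · ln(1 − (4/3)·0.204545) = −0.75 · ln(0.727273) = −0.75 · (-0.318453) = 0.2388.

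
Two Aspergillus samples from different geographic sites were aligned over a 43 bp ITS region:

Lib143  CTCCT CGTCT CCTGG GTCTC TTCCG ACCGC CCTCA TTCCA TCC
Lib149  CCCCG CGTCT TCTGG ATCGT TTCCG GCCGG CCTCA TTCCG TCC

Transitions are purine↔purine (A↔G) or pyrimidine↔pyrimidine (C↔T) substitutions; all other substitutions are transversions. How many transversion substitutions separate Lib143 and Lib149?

The sequences differ at positions 2 (T/C, transition), 5 (T/G, transversion), 11 (C/T, transition), 16 (G/A, transition), 19 (T/G, transversion), 20 (C/T, transition), 26 (A/G, transition), 30 (C/G, transversion), 40 (A/G, transition).
Of the 9 differences, 6 transitions and 3 transversions, so the answer is 3.

3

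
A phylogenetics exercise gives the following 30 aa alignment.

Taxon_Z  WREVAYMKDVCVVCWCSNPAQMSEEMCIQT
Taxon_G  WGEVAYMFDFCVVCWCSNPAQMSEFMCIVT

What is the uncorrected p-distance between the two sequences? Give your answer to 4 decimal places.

The sequences differ at positions 2 (R/G), 8 (K/F), 10 (V/F), 25 (E/F), 29 (Q/V).
There are 5 differences over 30 sites, so p = 5/30 = 0.1667.

0.1667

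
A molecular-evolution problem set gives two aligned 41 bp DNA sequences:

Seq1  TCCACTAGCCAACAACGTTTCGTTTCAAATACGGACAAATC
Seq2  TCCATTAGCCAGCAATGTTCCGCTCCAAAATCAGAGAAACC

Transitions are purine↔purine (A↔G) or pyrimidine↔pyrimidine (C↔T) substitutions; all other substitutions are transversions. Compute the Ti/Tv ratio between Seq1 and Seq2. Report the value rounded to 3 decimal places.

Mismatches occur at site 5 (C→T, transition), site 12 (A→G, transition), site 16 (C→T, transition), site 20 (T→C, transition), site 23 (T→C, transition), site 25 (T→C, transition), site 30 (T→A, transversion), site 31 (A→T, transversion), site 33 (G→A, transition), site 36 (C→G, transversion), site 40 (T→C, transition).
Of the 11 differences, 8 transitions and 3 transversions, so Ti/Tv = 8/3 = 2.667.

2.667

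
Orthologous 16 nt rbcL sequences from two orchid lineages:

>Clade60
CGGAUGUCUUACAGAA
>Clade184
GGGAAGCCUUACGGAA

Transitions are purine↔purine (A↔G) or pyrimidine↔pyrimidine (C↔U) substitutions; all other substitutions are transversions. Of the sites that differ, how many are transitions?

Differing sites — 1:C/G (Tv); 5:U/A (Tv); 7:U/C (Ti); 13:A/G (Ti).
Of the 4 differences, 2 transitions and 2 transversions, so the answer is 2.

2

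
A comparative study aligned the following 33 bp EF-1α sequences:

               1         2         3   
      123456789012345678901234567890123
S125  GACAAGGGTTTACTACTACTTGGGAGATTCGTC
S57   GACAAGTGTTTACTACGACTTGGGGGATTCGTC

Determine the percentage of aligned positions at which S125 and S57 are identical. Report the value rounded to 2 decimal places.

90.91%

Mismatches occur at site 7 (G→T), site 17 (T→G), site 25 (A→G).
30 of the 33 sites match, so the percent identity is 30/33 × 100 = 90.91%.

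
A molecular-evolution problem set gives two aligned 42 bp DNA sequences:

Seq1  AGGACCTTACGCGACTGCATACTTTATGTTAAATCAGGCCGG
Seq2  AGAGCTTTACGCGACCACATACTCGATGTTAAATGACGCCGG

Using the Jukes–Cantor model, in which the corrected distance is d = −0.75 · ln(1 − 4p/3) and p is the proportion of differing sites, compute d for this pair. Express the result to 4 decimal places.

0.2524

The sequences differ at positions 3 (G/A), 4 (A/G), 6 (C/T), 16 (T/C), 17 (G/A), 24 (T/C), 25 (T/G), 35 (C/G), 37 (G/C).
p = 9/42 = 0.214286.
d = −0.75 · ln(1 − (4/3)·0.214286) = −0.75 · ln(0.714285) = −0.75 · (-0.336473) = 0.2524.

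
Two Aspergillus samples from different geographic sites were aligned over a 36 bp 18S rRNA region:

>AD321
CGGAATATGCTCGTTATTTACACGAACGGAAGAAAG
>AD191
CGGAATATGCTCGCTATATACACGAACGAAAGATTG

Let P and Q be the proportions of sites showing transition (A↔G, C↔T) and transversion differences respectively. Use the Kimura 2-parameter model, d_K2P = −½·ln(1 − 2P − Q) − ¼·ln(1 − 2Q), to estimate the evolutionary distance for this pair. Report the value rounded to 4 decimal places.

The sequences differ at positions 14 (T/C, transition), 18 (T/A, transversion), 29 (G/A, transition), 34 (A/T, transversion), 35 (A/T, transversion).
Of the 5 differences, 2 transitions and 3 transversions over 36 sites: P = 2/36 = 0.055556, Q = 3/36 = 0.083333.
d = −0.5·ln(0.805555) − 0.25·ln(0.833334) = −0.5·(-0.216224) − 0.25·(-0.182321) = 0.1537.

0.1537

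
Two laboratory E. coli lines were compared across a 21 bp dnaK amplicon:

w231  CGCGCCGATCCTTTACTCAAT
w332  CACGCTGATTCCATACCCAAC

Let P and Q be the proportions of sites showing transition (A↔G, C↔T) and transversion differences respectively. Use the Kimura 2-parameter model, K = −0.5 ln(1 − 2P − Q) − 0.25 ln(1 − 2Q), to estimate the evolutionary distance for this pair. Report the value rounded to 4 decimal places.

The sequences differ at positions 2 (G/A, transition), 6 (C/T, transition), 10 (C/T, transition), 12 (T/C, transition), 13 (T/A, transversion), 17 (T/C, transition), 21 (T/C, transition).
Of the 7 differences, 6 transitions and 1 transversion over 21 sites: P = 6/21 = 0.285714, Q = 1/21 = 0.047619.
d = −0.5·ln(0.380953) − 0.25·ln(0.904762) = −0.5·(-0.965079) − 0.25·(-0.100083) = 0.5076.

0.5076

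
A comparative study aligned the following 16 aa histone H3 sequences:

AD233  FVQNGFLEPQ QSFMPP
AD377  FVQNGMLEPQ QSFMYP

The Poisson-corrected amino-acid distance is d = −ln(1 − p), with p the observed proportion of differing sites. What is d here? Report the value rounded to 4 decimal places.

The sequences differ at positions 6 (F/M), 15 (P/Y).
p = 2/16 = 0.125000.
d = −ln(1 − 0.125000) = −ln(0.875000) = 0.1335.

0.1335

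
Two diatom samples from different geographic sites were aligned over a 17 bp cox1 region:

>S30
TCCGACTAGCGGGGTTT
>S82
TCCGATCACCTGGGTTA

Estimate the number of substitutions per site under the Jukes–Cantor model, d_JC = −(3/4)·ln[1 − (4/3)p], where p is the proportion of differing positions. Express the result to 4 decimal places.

0.3734

Differing sites — 6:C/T; 7:T/C; 9:G/C; 11:G/T; 17:T/A.
p = 5/17 = 0.294118.
d = −0.75 · ln(1 − (4/3)·0.294118) = −0.75 · ln(0.607843) = −0.75 · (-0.497839) = 0.3734.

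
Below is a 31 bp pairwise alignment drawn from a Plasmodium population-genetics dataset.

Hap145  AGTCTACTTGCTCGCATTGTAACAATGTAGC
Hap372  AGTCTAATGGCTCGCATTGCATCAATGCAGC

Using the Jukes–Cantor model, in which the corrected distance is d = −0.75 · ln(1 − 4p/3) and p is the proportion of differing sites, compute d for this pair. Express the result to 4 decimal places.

Mismatches occur at site 7 (C↔A), site 9 (T↔G), site 20 (T↔C), site 22 (A↔T), site 28 (T↔C).
p = 5/31 = 0.161290.
d = −0.75 · ln(1 − (4/3)·0.161290) = −0.75 · ln(0.784947) = −0.75 · (-0.242139) = 0.1816.

0.1816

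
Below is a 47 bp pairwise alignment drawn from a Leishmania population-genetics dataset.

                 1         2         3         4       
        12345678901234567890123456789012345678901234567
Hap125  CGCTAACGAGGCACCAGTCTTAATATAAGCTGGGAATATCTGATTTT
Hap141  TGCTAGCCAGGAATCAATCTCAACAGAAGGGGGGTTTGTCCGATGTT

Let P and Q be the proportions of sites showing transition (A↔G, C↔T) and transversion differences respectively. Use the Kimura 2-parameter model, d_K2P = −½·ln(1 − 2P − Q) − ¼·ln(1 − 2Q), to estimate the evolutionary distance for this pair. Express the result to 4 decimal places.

Mismatches occur at site 1 (C→T, transition), site 6 (A→G, transition), site 8 (G→C, transversion), site 12 (C→A, transversion), site 14 (C→T, transition), site 17 (G→A, transition), site 21 (T→C, transition), site 24 (T→C, transition), site 26 (T→G, transversion), site 30 (C→G, transversion), site 31 (T→G, transversion), site 35 (A→T, transversion), site 36 (A→T, transversion), site 38 (A→G, transition), site 41 (T→C, transition), site 45 (T→G, transversion).
Of the 16 differences, 8 transitions and 8 transversions over 47 sites: P = 8/47 = 0.170213, Q = 8/47 = 0.170213.
d = −0.5·ln(0.489361) − 0.25·ln(0.659574) = −0.5·(-0.714655) − 0.25·(-0.416161) = 0.4614.

0.4614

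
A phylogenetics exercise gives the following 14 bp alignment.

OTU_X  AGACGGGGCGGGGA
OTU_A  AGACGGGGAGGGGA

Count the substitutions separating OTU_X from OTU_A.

Differing sites — 9:C/A.
That gives 1 mismatch out of 14 aligned sites, so the Hamming distance is 1.

1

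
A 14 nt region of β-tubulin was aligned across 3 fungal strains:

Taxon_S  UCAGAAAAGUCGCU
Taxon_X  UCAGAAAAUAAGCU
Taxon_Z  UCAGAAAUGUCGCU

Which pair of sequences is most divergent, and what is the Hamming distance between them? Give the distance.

Pairwise Hamming distances:
  Taxon_S vs Taxon_X: 3
  Taxon_S vs Taxon_Z: 1
  Taxon_X vs Taxon_Z: 4
The largest is 4, between Taxon_X and Taxon_Z.

4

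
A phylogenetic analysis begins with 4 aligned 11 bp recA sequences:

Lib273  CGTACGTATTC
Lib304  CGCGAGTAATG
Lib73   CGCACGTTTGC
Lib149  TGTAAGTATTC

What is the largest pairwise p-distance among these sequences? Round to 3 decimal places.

0.545

Pairwise Hamming distances:
  Lib273 vs Lib304: 5
  Lib273 vs Lib73: 3
  Lib273 vs Lib149: 2
  Lib304 vs Lib73: 6
  Lib304 vs Lib149: 5
  Lib73 vs Lib149: 5
The largest is 6 mismatches, between Lib304 and Lib73; p = 6/11 = 0.545.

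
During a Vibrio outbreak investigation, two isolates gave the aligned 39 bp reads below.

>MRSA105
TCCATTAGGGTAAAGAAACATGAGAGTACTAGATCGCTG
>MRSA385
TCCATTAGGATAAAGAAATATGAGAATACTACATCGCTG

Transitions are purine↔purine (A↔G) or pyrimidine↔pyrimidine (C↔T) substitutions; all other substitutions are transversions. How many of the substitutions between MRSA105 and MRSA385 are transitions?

The sequences differ at positions 10 (G/A, transition), 19 (C/T, transition), 26 (G/A, transition), 32 (G/C, transversion).
Of the 4 differences, 3 transitions and 1 transversion, so the answer is 3.

3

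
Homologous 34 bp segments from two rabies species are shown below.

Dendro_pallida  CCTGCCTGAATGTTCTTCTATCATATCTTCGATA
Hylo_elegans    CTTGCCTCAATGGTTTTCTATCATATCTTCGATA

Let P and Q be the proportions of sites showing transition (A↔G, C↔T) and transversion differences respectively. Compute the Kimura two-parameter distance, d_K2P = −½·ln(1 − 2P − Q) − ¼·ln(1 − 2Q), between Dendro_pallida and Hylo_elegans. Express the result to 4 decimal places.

0.1284

Differing sites — 2:C/T (Ti); 8:G/C (Tv); 13:T/G (Tv); 15:C/T (Ti).
Of the 4 differences, 2 transitions and 2 transversions over 34 sites: P = 2/34 = 0.058824, Q = 2/34 = 0.058824.
d = −0.5·ln(0.823528) − 0.25·ln(0.882352) = −0.5·(-0.194158) − 0.25·(-0.125164) = 0.1284.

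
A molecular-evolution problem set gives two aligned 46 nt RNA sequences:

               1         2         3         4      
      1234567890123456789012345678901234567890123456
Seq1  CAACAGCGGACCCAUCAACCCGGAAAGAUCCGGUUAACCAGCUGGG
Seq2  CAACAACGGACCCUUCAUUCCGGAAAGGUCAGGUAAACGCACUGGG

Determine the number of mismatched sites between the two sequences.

Mismatches occur at site 6 (G/A), site 14 (A/U), site 18 (A/U), site 19 (C/U), site 28 (A/G), site 31 (C/A), site 35 (U/A), site 39 (C/G), site 40 (A/C), site 41 (G/A).
That gives 10 mismatches out of 46 aligned sites, so the Hamming distance is 10.

10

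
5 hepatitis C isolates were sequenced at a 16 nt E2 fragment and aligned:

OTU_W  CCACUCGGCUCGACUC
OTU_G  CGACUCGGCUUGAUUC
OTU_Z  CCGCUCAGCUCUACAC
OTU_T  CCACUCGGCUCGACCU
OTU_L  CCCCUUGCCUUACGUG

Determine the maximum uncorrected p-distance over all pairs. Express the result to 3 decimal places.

Pairwise Hamming distances:
  OTU_W vs OTU_G: 3
  OTU_W vs OTU_Z: 4
  OTU_W vs OTU_T: 2
  OTU_W vs OTU_L: 8
  OTU_G vs OTU_Z: 7
  OTU_G vs OTU_T: 5
  OTU_G vs OTU_L: 8
  OTU_Z vs OTU_T: 5
  OTU_Z vs OTU_L: 10
  OTU_T vs OTU_L: 9
The largest is 10 mismatches, between OTU_Z and OTU_L; p = 10/16 = 0.625.

0.625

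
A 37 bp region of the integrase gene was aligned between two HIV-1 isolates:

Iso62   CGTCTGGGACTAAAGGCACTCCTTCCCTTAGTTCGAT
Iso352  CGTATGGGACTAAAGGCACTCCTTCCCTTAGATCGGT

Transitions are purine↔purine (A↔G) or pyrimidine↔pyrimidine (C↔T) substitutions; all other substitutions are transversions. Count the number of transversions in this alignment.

2

Differing sites — 4:C/A (Tv); 32:T/A (Tv); 36:A/G (Ti).
Of the 3 differences, 1 transition and 2 transversions, so the answer is 2.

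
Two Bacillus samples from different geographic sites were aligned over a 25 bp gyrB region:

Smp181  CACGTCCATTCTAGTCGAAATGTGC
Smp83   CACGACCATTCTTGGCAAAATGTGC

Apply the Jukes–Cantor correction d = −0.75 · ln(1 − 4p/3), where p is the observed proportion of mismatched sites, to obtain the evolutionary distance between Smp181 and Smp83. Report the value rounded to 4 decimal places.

0.1800

Differing sites — 5:T/A; 13:A/T; 15:T/G; 17:G/A.
p = 4/25 = 0.160000.
d = −0.75 · ln(1 − (4/3)·0.160000) = −0.75 · ln(0.786667) = −0.75 · (-0.239950) = 0.1800.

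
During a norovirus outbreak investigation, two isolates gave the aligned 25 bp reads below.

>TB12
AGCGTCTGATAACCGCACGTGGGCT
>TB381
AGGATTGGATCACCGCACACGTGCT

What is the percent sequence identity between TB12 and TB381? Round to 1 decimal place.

68.0%

Mismatches occur at site 3 (C↔G), site 4 (G↔A), site 6 (C↔T), site 7 (T↔G), site 11 (A↔C), site 19 (G↔A), site 20 (T↔C), site 22 (G↔T).
17 of the 25 sites match, so the percent identity is 17/25 × 100 = 68.0%.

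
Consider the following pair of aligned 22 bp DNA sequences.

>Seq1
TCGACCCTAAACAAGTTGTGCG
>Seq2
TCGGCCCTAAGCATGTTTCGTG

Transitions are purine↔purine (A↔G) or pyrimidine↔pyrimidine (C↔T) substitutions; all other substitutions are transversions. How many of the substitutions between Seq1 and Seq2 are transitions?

4

The sequences differ at positions 4 (A/G, transition), 11 (A/G, transition), 14 (A/T, transversion), 18 (G/T, transversion), 19 (T/C, transition), 21 (C/T, transition).
Of the 6 differences, 4 transitions and 2 transversions, so the answer is 4.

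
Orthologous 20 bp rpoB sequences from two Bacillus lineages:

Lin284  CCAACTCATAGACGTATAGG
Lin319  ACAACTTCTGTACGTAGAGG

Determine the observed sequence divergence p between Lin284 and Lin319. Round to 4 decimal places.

0.3000

Differing sites — 1:C/A; 7:C/T; 8:A/C; 10:A/G; 11:G/T; 17:T/G.
There are 6 differences over 20 sites, so p = 6/20 = 0.3000.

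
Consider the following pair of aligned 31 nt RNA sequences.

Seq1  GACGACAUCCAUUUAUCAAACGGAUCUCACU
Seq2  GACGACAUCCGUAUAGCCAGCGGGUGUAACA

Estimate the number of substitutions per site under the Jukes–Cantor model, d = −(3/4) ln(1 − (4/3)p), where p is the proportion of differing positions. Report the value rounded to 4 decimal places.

Differing sites — 11:A/G; 13:U/A; 16:U/G; 18:A/C; 20:A/G; 24:A/G; 26:C/G; 28:C/A; 31:U/A.
p = 9/31 = 0.290323.
d = −0.75 · ln(1 − (4/3)·0.290323) = −0.75 · ln(0.612903) = −0.75 · (-0.489549) = 0.3672.

0.3672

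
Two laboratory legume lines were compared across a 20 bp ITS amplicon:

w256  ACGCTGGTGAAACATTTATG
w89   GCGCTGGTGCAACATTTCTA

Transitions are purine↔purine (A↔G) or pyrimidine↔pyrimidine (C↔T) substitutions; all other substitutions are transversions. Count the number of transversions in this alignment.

2

Differing sites — 1:A/G (Ti); 10:A/C (Tv); 18:A/C (Tv); 20:G/A (Ti).
Of the 4 differences, 2 transitions and 2 transversions, so the answer is 2.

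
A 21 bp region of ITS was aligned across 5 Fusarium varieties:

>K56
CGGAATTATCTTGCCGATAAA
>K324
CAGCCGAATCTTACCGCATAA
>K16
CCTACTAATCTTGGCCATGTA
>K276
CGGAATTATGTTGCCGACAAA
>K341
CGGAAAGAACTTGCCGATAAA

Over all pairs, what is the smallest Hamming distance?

Pairwise Hamming distances:
  K56 vs K324: 9
  K56 vs K16: 8
  K56 vs K276: 2
  K56 vs K341: 3
  K324 vs K16: 11
  K324 vs K276: 10
  K324 vs K341: 10
  K16 vs K276: 10
  K16 vs K341: 10
  K276 vs K341: 5
The smallest is 2, between K56 and K276.

2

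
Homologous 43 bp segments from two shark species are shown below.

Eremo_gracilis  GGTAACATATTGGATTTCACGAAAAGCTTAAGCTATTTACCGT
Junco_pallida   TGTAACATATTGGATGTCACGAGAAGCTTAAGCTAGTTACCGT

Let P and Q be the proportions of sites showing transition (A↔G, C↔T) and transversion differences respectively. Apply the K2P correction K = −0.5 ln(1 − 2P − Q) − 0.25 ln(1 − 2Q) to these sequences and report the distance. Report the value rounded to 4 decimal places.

Differing sites — 1:G/T (Tv); 16:T/G (Tv); 23:A/G (Ti); 36:T/G (Tv).
Of the 4 differences, 1 transition and 3 transversions over 43 sites: P = 1/43 = 0.023256, Q = 3/43 = 0.069767.
d = −0.5·ln(0.883721) − 0.25·ln(0.860466) = −0.5·(-0.123614) − 0.25·(-0.150281) = 0.0994.

0.0994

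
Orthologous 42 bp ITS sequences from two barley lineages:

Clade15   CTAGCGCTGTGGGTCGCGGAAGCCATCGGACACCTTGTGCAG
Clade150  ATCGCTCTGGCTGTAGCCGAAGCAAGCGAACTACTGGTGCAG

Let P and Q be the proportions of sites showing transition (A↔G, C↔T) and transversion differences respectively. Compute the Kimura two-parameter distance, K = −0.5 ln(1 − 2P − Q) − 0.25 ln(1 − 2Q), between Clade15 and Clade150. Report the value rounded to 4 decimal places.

Differing sites — 1:C/A (Tv); 3:A/C (Tv); 6:G/T (Tv); 10:T/G (Tv); 11:G/C (Tv); 12:G/T (Tv); 15:C/A (Tv); 18:G/C (Tv); 24:C/A (Tv); 26:T/G (Tv); 29:G/A (Ti); 32:A/T (Tv); 33:C/A (Tv); 36:T/G (Tv).
Of the 14 differences, 1 transition and 13 transversions over 42 sites: P = 1/42 = 0.023810, Q = 13/42 = 0.309524.
d = −0.5·ln(0.642856) − 0.25·ln(0.380952) = −0.5·(-0.441835) − 0.25·(-0.965082) = 0.4622.

0.4622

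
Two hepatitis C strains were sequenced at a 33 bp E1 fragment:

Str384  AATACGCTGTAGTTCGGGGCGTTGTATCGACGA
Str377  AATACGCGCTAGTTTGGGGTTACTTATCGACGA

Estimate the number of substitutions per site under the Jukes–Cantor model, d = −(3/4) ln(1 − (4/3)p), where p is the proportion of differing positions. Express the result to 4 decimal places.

0.2928

Mismatches occur at site 8 (T/G), site 9 (G/C), site 15 (C/T), site 20 (C/T), site 21 (G/T), site 22 (T/A), site 23 (T/C), site 24 (G/T).
p = 8/33 = 0.242424.
d = −0.75 · ln(1 − (4/3)·0.242424) = −0.75 · ln(0.676768) = −0.75 · (-0.390427) = 0.2928.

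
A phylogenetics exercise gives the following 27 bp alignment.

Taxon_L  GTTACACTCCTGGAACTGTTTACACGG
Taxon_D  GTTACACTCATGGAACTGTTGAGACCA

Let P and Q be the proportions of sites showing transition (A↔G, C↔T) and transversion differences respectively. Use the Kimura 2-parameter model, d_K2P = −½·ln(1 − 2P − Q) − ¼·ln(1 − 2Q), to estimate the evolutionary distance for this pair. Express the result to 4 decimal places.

0.2135

Mismatches occur at site 10 (C↔A, transversion), site 21 (T↔G, transversion), site 23 (C↔G, transversion), site 26 (G↔C, transversion), site 27 (G↔A, transition).
Of the 5 differences, 1 transition and 4 transversions over 27 sites: P = 1/27 = 0.037037, Q = 4/27 = 0.148148.
d = −0.5·ln(0.777778) − 0.25·ln(0.703704) = −0.5·(-0.251314) − 0.25·(-0.351397) = 0.2135.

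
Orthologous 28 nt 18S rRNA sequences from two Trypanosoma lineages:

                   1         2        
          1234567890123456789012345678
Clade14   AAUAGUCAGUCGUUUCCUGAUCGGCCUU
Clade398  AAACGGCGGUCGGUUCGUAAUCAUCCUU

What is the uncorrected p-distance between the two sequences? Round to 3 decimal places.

Mismatches occur at site 3 (U/A), site 4 (A/C), site 6 (U/G), site 8 (A/G), site 13 (U/G), site 17 (C/G), site 19 (G/A), site 23 (G/A), site 24 (G/U).
There are 9 differences over 28 sites, so p = 9/28 = 0.321.

0.321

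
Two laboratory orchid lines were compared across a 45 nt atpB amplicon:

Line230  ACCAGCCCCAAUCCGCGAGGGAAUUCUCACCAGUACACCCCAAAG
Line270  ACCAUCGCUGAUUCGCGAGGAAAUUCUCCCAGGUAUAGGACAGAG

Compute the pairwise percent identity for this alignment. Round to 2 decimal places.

Differing sites — 5:G/U; 7:C/G; 9:C/U; 10:A/G; 13:C/U; 21:G/A; 29:A/C; 31:C/A; 32:A/G; 36:C/U; 38:C/G; 39:C/G; 40:C/A; 43:A/G.
31 of the 45 sites match, so the percent identity is 31/45 × 100 = 68.89%.

68.89%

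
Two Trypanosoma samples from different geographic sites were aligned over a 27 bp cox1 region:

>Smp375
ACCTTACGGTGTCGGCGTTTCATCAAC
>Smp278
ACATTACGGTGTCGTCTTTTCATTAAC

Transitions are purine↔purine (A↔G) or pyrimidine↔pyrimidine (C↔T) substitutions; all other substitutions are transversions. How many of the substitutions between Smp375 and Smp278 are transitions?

Differing sites — 3:C/A (Tv); 15:G/T (Tv); 17:G/T (Tv); 24:C/T (Ti).
Of the 4 differences, 1 transition and 3 transversions, so the answer is 1.

1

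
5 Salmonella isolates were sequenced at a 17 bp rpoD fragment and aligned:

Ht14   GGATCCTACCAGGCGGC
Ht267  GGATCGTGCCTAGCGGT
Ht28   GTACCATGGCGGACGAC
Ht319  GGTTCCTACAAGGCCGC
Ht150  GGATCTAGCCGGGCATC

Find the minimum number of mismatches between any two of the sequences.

Pairwise Hamming distances:
  Ht14 vs Ht267: 5
  Ht14 vs Ht28: 8
  Ht14 vs Ht319: 3
  Ht14 vs Ht150: 6
  Ht267 vs Ht28: 9
  Ht267 vs Ht319: 8
  Ht267 vs Ht150: 7
  Ht28 vs Ht319: 11
  Ht28 vs Ht150: 8
  Ht319 vs Ht150: 8
The smallest is 3, between Ht14 and Ht319.

3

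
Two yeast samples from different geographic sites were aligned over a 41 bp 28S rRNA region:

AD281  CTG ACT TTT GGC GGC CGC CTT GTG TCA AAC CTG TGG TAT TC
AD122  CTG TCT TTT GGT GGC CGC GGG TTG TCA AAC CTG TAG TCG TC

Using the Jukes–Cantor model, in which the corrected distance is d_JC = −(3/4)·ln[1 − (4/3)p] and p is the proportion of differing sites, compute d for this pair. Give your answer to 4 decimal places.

Mismatches occur at site 4 (A→T), site 12 (C→T), site 19 (C→G), site 20 (T→G), site 21 (T→G), site 22 (G→T), site 35 (G→A), site 38 (A→C), site 39 (T→G).
p = 9/41 = 0.219512.
d = −0.75 · ln(1 − (4/3)·0.219512) = −0.75 · ln(0.707317) = −0.75 · (-0.346276) = 0.2597.

0.2597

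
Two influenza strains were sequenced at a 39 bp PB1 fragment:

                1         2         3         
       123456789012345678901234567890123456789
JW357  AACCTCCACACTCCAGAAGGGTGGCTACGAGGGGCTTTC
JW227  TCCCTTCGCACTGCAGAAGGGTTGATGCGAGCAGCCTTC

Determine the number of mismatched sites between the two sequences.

11

Mismatches occur at site 1 (A→T), site 2 (A→C), site 6 (C→T), site 8 (A→G), site 13 (C→G), site 23 (G→T), site 25 (C→A), site 27 (A→G), site 32 (G→C), site 33 (G→A), site 36 (T→C).
That gives 11 mismatches out of 39 aligned sites, so the Hamming distance is 11.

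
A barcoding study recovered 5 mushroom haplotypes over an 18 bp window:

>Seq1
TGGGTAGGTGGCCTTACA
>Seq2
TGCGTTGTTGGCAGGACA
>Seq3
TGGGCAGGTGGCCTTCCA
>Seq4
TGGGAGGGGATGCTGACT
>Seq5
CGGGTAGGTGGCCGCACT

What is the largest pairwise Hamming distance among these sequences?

11

Pairwise Hamming distances:
  Seq1 vs Seq2: 6
  Seq1 vs Seq3: 2
  Seq1 vs Seq4: 8
  Seq1 vs Seq5: 4
  Seq2 vs Seq3: 8
  Seq2 vs Seq4: 11
  Seq2 vs Seq5: 7
  Seq3 vs Seq4: 9
  Seq3 vs Seq5: 6
  Seq4 vs Seq5: 9
The largest is 11, between Seq2 and Seq4.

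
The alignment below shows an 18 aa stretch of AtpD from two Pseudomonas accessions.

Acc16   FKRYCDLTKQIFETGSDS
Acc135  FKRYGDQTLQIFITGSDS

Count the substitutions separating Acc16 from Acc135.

4

Differing sites — 5:C/G; 7:L/Q; 9:K/L; 13:E/I.
That gives 4 mismatches out of 18 aligned sites, so the Hamming distance is 4.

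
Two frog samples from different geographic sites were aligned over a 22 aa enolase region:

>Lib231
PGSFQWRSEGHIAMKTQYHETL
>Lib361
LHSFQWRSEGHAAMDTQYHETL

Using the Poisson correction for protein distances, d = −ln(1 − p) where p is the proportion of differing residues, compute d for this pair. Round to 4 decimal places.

The sequences differ at positions 1 (P/L), 2 (G/H), 12 (I/A), 15 (K/D).
p = 4/22 = 0.181818.
d = −ln(1 − 0.181818) = −ln(0.818182) = 0.2007.

0.2007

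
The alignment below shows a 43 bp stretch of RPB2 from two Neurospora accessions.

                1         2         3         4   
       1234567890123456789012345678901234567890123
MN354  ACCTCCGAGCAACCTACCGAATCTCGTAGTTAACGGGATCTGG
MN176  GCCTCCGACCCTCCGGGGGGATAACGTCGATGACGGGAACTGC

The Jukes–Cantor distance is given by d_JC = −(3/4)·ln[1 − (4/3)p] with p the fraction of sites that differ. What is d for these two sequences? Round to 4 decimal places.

Differing sites — 1:A/G; 9:G/C; 11:A/C; 12:A/T; 15:T/G; 16:A/G; 17:C/G; 18:C/G; 20:A/G; 23:C/A; 24:T/A; 28:A/C; 30:T/A; 32:A/G; 39:T/A; 43:G/C.
p = 16/43 = 0.372093.
d = −0.75 · ln(1 − (4/3)·0.372093) = −0.75 · ln(0.503876) = −0.75 · (-0.685425) = 0.5141.

0.5141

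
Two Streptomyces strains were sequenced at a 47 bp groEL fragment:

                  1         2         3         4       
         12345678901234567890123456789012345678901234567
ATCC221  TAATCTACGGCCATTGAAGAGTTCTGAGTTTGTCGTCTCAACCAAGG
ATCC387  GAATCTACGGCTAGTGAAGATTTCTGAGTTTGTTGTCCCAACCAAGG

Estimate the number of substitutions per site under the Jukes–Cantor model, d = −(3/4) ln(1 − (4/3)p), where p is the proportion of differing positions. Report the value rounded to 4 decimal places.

Mismatches occur at site 1 (T↔G), site 12 (C↔T), site 14 (T↔G), site 21 (G↔T), site 34 (C↔T), site 38 (T↔C).
p = 6/47 = 0.127660.
d = −0.75 · ln(1 − (4/3)·0.127660) = −0.75 · ln(0.829787) = −0.75 · (-0.186586) = 0.1399.

0.1399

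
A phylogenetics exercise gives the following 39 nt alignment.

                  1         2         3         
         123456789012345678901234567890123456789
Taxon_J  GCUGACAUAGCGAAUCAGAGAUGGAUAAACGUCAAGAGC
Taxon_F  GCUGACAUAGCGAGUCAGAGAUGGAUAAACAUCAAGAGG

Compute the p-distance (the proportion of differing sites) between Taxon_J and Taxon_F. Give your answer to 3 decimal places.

Mismatches occur at site 14 (A→G), site 31 (G→A), site 39 (C→G).
There are 3 differences over 39 sites, so p = 3/39 = 0.077.

0.077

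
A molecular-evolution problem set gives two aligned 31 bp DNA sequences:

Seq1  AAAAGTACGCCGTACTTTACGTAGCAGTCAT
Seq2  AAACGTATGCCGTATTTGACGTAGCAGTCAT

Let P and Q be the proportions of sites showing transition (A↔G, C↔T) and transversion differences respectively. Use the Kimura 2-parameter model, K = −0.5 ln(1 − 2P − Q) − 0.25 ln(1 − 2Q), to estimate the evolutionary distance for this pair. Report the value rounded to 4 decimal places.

0.1421

Mismatches occur at site 4 (A↔C, transversion), site 8 (C↔T, transition), site 15 (C↔T, transition), site 18 (T↔G, transversion).
Of the 4 differences, 2 transitions and 2 transversions over 31 sites: P = 2/31 = 0.064516, Q = 2/31 = 0.064516.
d = −0.5·ln(0.806452) − 0.25·ln(0.870968) = −0.5·(-0.215111) − 0.25·(-0.138150) = 0.1421.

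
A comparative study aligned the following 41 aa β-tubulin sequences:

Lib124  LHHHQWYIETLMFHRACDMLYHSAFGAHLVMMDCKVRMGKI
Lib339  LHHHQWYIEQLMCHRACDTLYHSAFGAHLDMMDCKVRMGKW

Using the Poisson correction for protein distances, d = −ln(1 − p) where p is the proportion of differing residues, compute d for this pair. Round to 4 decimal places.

0.1301

Mismatches occur at site 10 (T↔Q), site 13 (F↔C), site 19 (M↔T), site 30 (V↔D), site 41 (I↔W).
p = 5/41 = 0.121951.
d = −ln(1 − 0.121951) = −ln(0.878049) = 0.1301.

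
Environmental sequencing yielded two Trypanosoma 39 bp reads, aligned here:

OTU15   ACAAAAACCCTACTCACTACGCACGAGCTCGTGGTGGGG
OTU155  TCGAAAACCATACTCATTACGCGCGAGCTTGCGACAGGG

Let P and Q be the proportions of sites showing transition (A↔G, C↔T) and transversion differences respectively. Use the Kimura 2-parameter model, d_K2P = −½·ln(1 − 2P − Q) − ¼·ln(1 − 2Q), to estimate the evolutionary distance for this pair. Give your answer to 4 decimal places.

Differing sites — 1:A/T (Tv); 3:A/G (Ti); 10:C/A (Tv); 17:C/T (Ti); 23:A/G (Ti); 30:C/T (Ti); 32:T/C (Ti); 34:G/A (Ti); 35:T/C (Ti); 36:G/A (Ti).
Of the 10 differences, 8 transitions and 2 transversions over 39 sites: P = 8/39 = 0.205128, Q = 2/39 = 0.051282.
d = −0.5·ln(0.538462) − 0.25·ln(0.897436) = −0.5·(-0.619038) − 0.25·(-0.108213) = 0.3366.

0.3366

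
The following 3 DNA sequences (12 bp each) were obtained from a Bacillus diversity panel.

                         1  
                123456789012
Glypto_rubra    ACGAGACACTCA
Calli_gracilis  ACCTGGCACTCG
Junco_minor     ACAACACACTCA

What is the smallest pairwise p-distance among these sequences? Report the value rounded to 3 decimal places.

Pairwise Hamming distances:
  Glypto_rubra vs Calli_gracilis: 4
  Glypto_rubra vs Junco_minor: 2
  Calli_gracilis vs Junco_minor: 5
The smallest is 2 mismatches, between Glypto_rubra and Junco_minor; p = 2/12 = 0.167.

0.167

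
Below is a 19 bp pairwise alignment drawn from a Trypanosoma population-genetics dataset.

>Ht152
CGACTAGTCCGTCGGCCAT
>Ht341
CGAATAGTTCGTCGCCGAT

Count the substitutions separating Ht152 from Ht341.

The sequences differ at positions 4 (C/A), 9 (C/T), 15 (G/C), 17 (C/G).
That gives 4 mismatches out of 19 aligned sites, so the Hamming distance is 4.

4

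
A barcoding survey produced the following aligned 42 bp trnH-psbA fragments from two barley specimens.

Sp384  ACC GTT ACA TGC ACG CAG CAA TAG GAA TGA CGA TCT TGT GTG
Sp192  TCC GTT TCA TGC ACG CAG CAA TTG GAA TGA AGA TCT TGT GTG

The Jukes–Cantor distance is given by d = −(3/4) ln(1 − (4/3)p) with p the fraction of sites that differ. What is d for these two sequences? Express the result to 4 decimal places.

0.1019

The sequences differ at positions 1 (A/T), 7 (A/T), 23 (A/T), 31 (C/A).
p = 4/42 = 0.095238.
d = −0.75 · ln(1 − (4/3)·0.095238) = −0.75 · ln(0.873016) = −0.75 · (-0.135801) = 0.1019.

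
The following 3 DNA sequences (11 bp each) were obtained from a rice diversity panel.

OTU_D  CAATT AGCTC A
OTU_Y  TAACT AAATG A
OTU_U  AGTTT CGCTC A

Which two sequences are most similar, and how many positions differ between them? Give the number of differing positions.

4

Pairwise Hamming distances:
  OTU_D vs OTU_Y: 5
  OTU_D vs OTU_U: 4
  OTU_Y vs OTU_U: 8
The smallest is 4, between OTU_D and OTU_U.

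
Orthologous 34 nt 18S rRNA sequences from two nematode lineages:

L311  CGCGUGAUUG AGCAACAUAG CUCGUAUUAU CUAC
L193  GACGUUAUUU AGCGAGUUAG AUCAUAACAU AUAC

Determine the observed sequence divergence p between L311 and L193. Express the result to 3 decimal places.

0.353

The sequences differ at positions 1 (C/G), 2 (G/A), 6 (G/U), 10 (G/U), 14 (A/G), 16 (C/G), 17 (A/U), 21 (C/A), 24 (G/A), 27 (U/A), 28 (U/C), 31 (C/A).
There are 12 differences over 34 sites, so p = 12/34 = 0.353.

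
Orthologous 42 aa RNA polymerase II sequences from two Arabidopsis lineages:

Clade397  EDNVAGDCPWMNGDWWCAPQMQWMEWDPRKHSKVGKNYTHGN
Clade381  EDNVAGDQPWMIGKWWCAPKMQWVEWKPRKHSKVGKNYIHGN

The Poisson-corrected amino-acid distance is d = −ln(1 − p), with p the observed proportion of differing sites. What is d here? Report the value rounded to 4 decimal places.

0.1823

Differing sites — 8:C/Q; 12:N/I; 14:D/K; 20:Q/K; 24:M/V; 27:D/K; 39:T/I.
p = 7/42 = 0.166667.
d = −ln(1 − 0.166667) = −ln(0.833333) = 0.1823.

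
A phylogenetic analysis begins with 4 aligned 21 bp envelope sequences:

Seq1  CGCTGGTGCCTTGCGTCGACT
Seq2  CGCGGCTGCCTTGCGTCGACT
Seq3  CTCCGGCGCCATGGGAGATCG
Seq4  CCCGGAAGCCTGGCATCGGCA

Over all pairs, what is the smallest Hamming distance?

Pairwise Hamming distances:
  Seq1 vs Seq2: 2
  Seq1 vs Seq3: 10
  Seq1 vs Seq4: 8
  Seq2 vs Seq3: 11
  Seq2 vs Seq4: 7
  Seq3 vs Seq4: 13
The smallest is 2, between Seq1 and Seq2.

2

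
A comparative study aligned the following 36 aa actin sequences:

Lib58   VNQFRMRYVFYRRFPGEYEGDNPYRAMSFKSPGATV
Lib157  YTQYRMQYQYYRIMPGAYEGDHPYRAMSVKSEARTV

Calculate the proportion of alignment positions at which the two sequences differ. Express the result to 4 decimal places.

0.3889

Differing sites — 1:V/Y; 2:N/T; 4:F/Y; 7:R/Q; 9:V/Q; 10:F/Y; 13:R/I; 14:F/M; 17:E/A; 22:N/H; 29:F/V; 32:P/E; 33:G/A; 34:A/R.
There are 14 differences over 36 sites, so p = 14/36 = 0.3889.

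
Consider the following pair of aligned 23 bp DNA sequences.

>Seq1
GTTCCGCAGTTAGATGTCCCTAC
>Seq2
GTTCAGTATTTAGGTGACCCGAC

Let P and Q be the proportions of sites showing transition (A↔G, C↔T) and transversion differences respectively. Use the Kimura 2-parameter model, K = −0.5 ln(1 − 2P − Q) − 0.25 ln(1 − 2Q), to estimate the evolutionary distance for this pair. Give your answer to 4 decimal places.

0.3206

Differing sites — 5:C/A (Tv); 7:C/T (Ti); 9:G/T (Tv); 14:A/G (Ti); 17:T/A (Tv); 21:T/G (Tv).
Of the 6 differences, 2 transitions and 4 transversions over 23 sites: P = 2/23 = 0.086957, Q = 4/23 = 0.173913.
d = −0.5·ln(0.652173) − 0.25·ln(0.652174) = −0.5·(-0.427445) − 0.25·(-0.427444) = 0.3206.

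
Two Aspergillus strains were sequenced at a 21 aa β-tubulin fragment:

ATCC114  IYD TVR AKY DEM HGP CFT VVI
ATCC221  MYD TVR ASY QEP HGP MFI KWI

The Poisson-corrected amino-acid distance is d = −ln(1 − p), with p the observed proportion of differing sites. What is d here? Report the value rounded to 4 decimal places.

0.4796

Differing sites — 1:I/M; 8:K/S; 10:D/Q; 12:M/P; 16:C/M; 18:T/I; 19:V/K; 20:V/W.
p = 8/21 = 0.380952.
d = −ln(1 − 0.380952) = −ln(0.619048) = 0.4796.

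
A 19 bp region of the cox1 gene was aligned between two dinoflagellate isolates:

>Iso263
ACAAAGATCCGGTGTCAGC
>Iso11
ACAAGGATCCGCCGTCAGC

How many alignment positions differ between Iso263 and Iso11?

3

Mismatches occur at site 5 (A→G), site 12 (G→C), site 13 (T→C).
That gives 3 mismatches out of 19 aligned sites, so the Hamming distance is 3.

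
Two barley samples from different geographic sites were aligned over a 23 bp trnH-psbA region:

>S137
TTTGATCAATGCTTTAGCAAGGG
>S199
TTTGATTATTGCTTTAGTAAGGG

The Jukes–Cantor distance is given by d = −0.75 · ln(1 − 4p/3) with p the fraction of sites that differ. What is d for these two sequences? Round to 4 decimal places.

The sequences differ at positions 7 (C/T), 9 (A/T), 18 (C/T).
p = 3/23 = 0.130435.
d = −0.75 · ln(1 − (4/3)·0.130435) = −0.75 · ln(0.826087) = −0.75 · (-0.191055) = 0.1433.

0.1433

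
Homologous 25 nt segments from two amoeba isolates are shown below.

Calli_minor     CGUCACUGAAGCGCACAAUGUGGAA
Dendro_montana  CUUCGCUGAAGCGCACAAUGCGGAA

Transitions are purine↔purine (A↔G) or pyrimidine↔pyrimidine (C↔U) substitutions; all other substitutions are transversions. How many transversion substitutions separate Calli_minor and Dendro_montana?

1

Mismatches occur at site 2 (G→U, transversion), site 5 (A→G, transition), site 21 (U→C, transition).
Of the 3 differences, 2 transitions and 1 transversion, so the answer is 1.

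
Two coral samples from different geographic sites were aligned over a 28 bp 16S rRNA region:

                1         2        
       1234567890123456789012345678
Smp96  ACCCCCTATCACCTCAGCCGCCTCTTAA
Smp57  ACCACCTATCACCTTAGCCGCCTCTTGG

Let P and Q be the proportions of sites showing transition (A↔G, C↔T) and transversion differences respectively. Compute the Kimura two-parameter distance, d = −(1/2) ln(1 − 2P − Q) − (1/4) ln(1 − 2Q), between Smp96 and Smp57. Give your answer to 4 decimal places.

Mismatches occur at site 4 (C↔A, transversion), site 15 (C↔T, transition), site 27 (A↔G, transition), site 28 (A↔G, transition).
Of the 4 differences, 3 transitions and 1 transversion over 28 sites: P = 3/28 = 0.107143, Q = 1/28 = 0.035714.
d = −0.5·ln(0.750000) − 0.25·ln(0.928572) = −0.5·(-0.287682) − 0.25·(-0.074107) = 0.1624.

0.1624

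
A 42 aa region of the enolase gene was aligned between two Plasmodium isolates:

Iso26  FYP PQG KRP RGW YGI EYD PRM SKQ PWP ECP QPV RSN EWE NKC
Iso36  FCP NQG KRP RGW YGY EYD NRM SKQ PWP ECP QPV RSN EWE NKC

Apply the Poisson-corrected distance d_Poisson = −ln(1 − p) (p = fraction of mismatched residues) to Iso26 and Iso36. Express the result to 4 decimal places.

Mismatches occur at site 2 (Y→C), site 4 (P→N), site 15 (I→Y), site 19 (P→N).
p = 4/42 = 0.095238.
d = −ln(1 − 0.095238) = −ln(0.904762) = 0.1001.

0.1001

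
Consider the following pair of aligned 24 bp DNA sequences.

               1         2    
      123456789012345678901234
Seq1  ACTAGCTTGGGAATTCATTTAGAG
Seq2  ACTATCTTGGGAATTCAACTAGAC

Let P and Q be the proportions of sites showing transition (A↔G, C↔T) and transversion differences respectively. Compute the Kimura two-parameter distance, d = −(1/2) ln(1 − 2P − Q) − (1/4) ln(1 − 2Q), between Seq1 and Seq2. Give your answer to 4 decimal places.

0.1887

The sequences differ at positions 5 (G/T, transversion), 18 (T/A, transversion), 19 (T/C, transition), 24 (G/C, transversion).
Of the 4 differences, 1 transition and 3 transversions over 24 sites: P = 1/24 = 0.041667, Q = 3/24 = 0.125000.
d = −0.5·ln(0.791666) − 0.25·ln(0.750000) = −0.5·(-0.233616) − 0.25·(-0.287682) = 0.1887.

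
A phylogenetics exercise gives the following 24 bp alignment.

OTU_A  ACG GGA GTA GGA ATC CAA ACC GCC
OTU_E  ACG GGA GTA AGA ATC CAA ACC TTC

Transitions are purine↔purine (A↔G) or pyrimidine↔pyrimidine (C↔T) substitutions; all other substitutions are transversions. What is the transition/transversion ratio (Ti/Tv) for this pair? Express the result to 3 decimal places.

2.000

The sequences differ at positions 10 (G/A, transition), 22 (G/T, transversion), 23 (C/T, transition).
Of the 3 differences, 2 transitions and 1 transversion, so Ti/Tv = 2/1 = 2.000.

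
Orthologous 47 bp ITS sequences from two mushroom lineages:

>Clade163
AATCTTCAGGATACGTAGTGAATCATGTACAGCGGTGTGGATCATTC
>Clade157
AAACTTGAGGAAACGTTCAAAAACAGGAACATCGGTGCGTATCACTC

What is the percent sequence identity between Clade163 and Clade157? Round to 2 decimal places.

70.21%

Differing sites — 3:T/A; 7:C/G; 12:T/A; 17:A/T; 18:G/C; 19:T/A; 20:G/A; 23:T/A; 26:T/G; 28:T/A; 32:G/T; 38:T/C; 40:G/T; 45:T/C.
33 of the 47 sites match, so the percent identity is 33/47 × 100 = 70.21%.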